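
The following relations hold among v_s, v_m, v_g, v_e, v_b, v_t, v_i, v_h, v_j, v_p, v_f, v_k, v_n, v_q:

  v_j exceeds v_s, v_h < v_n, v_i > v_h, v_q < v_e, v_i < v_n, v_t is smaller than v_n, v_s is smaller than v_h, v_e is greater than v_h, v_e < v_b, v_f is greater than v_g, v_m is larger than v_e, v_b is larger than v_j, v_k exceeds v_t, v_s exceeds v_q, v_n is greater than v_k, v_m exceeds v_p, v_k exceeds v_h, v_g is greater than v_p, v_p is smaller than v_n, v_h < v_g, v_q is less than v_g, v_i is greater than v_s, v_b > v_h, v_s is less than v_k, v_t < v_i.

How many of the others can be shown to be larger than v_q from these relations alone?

11

From v_q the given relations immediately reach v_s, v_e, v_g.
From those, v_j, v_h, v_f, v_k, v_i, v_b, v_m — 10 in total.
From those, v_n — 11 in total.
Nothing else is reachable above v_q; 11 in all.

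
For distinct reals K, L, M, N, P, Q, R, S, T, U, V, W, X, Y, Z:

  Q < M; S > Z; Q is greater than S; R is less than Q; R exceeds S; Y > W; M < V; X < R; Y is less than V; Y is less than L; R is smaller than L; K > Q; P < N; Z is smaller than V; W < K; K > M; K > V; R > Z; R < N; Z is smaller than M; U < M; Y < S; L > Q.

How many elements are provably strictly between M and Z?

The relations place Z below M. An element lies strictly between them when it is forced above Z and also forced below M.
Above Z: {S, R, Q, N, L, V, K}. Below M: {X, W, U, Y, S, R, Q}.
Intersection: {S, R, Q} — 3.

3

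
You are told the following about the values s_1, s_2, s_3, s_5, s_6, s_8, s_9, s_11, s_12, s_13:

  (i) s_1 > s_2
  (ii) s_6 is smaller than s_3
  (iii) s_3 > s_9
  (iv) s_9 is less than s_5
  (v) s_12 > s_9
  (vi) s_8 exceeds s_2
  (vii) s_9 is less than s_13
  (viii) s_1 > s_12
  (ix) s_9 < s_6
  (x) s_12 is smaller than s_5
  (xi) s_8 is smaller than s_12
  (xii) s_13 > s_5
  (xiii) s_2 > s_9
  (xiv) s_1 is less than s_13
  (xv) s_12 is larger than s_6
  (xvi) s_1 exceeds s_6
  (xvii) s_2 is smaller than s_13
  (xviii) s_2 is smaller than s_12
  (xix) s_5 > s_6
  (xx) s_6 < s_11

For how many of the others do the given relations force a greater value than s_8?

4

The elements the relations force above s_8 are s_12, s_5, s_1, s_13 — no chain reaches any other.
That is 4.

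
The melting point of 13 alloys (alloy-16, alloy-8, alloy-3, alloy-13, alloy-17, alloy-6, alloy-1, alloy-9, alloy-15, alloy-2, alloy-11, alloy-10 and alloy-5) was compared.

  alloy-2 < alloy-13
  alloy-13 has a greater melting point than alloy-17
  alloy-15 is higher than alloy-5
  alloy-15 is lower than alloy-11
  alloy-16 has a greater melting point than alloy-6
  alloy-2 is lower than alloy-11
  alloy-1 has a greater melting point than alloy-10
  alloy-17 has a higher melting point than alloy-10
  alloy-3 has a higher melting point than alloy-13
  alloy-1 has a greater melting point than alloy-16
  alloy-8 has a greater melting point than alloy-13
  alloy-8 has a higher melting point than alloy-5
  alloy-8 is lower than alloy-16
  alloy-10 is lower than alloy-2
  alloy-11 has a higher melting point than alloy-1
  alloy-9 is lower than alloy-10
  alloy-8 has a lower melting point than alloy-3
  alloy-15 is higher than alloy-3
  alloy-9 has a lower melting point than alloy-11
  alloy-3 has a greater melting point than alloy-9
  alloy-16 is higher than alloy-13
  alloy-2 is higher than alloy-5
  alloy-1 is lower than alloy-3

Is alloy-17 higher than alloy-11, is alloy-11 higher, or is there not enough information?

alloy-11

alloy-17 < alloy-13 < alloy-8 < alloy-16 < alloy-1 < alloy-3 < alloy-15 < alloy-11, by transitivity through alloy-13, alloy-8, alloy-16, alloy-1, alloy-3, alloy-15.
So alloy-11 is higher.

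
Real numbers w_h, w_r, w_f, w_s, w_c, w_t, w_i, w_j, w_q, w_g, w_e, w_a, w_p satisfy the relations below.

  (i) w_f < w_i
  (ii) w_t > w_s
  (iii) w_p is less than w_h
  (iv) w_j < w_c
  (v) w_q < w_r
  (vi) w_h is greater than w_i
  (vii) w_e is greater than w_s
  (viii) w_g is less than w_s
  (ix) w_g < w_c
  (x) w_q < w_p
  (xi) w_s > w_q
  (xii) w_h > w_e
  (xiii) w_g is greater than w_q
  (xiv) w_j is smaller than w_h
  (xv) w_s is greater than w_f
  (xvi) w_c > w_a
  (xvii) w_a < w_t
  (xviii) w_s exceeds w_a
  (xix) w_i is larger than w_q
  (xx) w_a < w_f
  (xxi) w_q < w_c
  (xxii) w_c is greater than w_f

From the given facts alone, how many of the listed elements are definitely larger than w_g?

Directly above w_g: w_s, w_c.
One step further: w_e, w_t (4 so far).
One step further: w_h (5 so far).
No other element is forced above w_g by the given relations, so the count is 5.

5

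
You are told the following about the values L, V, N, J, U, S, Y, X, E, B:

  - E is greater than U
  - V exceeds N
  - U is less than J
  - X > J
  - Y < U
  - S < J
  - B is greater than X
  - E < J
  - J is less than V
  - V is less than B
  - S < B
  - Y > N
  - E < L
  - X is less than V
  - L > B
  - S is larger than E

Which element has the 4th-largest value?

Chaining the given pairs: N < Y < U < E < S < J < X < V < B < L.
Counting 4 from the largest end gives X.

X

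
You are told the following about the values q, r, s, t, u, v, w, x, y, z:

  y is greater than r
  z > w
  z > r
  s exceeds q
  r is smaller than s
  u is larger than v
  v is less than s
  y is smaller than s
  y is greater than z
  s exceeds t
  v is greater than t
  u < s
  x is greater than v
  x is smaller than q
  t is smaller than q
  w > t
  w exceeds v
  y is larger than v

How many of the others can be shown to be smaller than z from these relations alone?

The elements the relations force below z are t, r, v, w — no chain reaches any other.
That is 4.

4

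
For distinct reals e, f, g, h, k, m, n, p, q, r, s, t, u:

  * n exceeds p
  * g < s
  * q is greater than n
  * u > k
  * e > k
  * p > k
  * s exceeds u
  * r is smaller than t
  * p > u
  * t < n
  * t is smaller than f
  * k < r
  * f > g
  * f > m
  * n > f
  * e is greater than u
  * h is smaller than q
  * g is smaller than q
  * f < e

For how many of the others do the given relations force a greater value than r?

From r the given relations immediately reach t.
From those, f, n — 3 in total.
From those, e, q — 5 in total.
No other element is forced above r by the given relations, so the count is 5.

5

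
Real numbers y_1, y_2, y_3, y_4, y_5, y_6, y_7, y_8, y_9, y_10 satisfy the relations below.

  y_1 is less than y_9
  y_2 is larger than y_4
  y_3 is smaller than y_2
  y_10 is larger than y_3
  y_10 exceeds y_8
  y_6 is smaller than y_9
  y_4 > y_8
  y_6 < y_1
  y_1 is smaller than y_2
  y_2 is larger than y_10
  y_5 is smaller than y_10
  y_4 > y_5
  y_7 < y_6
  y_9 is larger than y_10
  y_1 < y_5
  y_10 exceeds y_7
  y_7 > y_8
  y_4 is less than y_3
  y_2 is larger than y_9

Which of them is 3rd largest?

y_10

Piecing the relations together gives one ordering: y_8 < y_7 < y_6 < y_1 < y_5 < y_4 < y_3 < y_10 < y_9 < y_2.
Counting 3 from the largest end gives y_10.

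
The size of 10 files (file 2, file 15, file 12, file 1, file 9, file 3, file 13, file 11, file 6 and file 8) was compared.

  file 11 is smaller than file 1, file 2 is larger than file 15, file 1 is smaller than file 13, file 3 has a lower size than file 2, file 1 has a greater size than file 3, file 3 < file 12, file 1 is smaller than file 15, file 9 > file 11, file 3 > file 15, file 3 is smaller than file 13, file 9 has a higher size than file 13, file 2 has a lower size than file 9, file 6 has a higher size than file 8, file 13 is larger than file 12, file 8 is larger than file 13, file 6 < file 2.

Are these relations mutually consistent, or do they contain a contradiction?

inconsistent

We have file 3 < file 1 stated directly, yet also file 1 < file 15 < file 3 by chaining the others — so file 1 < file 3. Contradiction.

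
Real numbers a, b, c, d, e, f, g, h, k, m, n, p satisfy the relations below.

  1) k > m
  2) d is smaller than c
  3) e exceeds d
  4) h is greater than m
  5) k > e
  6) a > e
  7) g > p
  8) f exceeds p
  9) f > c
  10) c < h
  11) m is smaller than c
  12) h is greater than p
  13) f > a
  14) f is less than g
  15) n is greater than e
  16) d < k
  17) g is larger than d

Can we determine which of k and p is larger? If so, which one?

Following every chain through p: above p we get h, f, g.
k is not reached, and no chain runs the other way from k to p.
So the given relations leave the order of p and k undetermined.

undetermined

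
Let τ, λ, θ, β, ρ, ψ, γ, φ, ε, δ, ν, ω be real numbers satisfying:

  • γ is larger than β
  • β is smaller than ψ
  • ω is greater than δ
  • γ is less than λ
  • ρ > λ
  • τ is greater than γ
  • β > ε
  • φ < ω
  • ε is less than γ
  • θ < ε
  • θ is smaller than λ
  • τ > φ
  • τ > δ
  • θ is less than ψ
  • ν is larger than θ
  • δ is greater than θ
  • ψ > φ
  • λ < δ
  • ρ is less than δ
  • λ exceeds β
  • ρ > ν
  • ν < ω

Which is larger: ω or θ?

θ < ε and ε < β give θ < β.
With β < γ: θ < ε < β < γ.
Then γ < λ extends the chain to λ.
With λ < ρ: θ < ε < β < γ < λ < ρ.
With ρ < δ: θ < ε < β < γ < λ < ρ < δ.
With δ < ω: θ < ε < β < γ < λ < ρ < δ < ω.
So θ < ω; ω is the larger of the two.

ω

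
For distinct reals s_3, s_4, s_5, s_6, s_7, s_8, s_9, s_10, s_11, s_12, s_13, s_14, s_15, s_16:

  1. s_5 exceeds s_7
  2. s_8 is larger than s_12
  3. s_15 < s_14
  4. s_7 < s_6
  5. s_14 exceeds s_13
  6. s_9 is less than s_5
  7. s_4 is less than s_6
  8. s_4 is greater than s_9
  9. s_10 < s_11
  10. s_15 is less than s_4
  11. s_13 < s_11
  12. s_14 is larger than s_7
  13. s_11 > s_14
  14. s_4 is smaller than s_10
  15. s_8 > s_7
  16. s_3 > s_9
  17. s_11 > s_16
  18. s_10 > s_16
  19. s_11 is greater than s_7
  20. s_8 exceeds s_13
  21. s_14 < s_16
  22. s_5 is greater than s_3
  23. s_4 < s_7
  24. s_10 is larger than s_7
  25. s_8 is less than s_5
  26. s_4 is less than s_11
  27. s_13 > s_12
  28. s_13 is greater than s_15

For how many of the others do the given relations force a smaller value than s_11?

9

The elements the relations force below s_11 are s_15, s_9, s_4, s_7, s_12, s_13, s_14, s_16, s_10 — no chain reaches any other.
That is 9.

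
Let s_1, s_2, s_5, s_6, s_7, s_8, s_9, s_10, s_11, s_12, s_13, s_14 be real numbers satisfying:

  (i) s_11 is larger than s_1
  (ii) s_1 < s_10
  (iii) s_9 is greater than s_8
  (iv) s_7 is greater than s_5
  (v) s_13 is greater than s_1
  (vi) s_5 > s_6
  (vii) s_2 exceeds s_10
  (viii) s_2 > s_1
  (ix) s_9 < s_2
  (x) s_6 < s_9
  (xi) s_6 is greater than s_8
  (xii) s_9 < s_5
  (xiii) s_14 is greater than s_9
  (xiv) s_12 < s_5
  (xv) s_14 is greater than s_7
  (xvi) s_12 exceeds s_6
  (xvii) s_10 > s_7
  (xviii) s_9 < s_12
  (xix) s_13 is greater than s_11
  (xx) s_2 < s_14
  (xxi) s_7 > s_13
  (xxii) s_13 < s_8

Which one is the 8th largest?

s_6

Chaining the given pairs: s_1 < s_11 < s_13 < s_8 < s_6 < s_9 < s_12 < s_5 < s_7 < s_10 < s_2 < s_14.
The 8th largest is s_6.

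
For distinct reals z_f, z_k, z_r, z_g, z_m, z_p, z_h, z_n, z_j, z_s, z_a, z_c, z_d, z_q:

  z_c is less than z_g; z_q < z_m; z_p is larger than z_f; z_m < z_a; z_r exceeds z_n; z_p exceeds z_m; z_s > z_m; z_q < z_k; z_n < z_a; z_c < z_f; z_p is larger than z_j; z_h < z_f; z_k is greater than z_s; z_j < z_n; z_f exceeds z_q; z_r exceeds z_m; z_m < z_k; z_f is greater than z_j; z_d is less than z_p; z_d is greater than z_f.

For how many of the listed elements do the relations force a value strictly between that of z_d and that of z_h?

The relations place z_h below z_d. An element lies strictly between them when it is forced above z_h and also forced below z_d.
Above z_h: {z_f, z_p}. Below z_d: {z_c, z_j, z_q, z_f}.
Intersection: {z_f} — 1.

1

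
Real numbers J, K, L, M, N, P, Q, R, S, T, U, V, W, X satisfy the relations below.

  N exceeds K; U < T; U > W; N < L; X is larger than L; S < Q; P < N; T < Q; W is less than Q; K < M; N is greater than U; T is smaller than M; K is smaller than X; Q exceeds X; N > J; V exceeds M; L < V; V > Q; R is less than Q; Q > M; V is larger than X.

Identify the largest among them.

J is not greatest since J < N; R is not greatest since R < Q; W is not greatest since W < U; U is not greatest since U < N; P is not greatest since P < N; K is not greatest since K < N; T is not greatest since T < Q; N is not greatest since N < L; M is not greatest since M < Q; L is not greatest since L < X; S is not greatest since S < Q; X is not greatest since X < V; Q is not greatest since Q < V.
Only V has nothing above it, so V is the largest.

V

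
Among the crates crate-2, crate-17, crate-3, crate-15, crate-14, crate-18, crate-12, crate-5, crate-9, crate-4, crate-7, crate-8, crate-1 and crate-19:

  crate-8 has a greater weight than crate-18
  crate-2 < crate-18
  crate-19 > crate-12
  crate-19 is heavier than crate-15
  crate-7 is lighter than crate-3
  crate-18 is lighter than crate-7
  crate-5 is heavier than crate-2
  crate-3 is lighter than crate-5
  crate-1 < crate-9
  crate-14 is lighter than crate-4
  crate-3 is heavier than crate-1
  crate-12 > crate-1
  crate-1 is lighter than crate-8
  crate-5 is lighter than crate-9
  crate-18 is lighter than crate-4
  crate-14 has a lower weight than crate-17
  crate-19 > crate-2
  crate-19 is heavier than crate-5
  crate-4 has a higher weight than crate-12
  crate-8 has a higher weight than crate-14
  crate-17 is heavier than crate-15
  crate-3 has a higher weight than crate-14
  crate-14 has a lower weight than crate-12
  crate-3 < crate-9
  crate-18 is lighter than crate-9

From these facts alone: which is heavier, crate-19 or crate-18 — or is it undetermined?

crate-19

crate-18 < crate-7 and crate-7 < crate-3 give crate-18 < crate-3.
Then crate-3 < crate-5 extends the chain to crate-5.
Then crate-5 < crate-19 extends the chain to crate-19.
So crate-19 is heavier.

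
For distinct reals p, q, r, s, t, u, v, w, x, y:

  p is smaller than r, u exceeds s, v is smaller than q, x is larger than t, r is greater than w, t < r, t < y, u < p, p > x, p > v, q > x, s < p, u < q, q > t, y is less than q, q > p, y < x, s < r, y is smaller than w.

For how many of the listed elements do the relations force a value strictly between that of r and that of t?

Chaining upward from t reaches: y, x, w, p, q.
Chaining downward from r reaches: s, v, y, u, x, w, p.
Strictly between t and r are those in both lists: y, x, w, p — 4 elements.

4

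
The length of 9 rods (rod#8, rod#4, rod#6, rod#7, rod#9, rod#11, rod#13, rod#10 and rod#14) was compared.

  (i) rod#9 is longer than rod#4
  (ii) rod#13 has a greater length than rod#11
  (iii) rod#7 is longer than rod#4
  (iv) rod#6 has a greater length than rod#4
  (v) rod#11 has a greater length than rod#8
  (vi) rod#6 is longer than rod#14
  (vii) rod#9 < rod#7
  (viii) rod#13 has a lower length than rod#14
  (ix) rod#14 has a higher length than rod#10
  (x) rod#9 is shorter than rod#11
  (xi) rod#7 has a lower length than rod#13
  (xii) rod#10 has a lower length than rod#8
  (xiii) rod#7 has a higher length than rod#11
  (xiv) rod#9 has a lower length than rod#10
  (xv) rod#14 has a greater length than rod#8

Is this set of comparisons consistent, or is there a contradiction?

Every relation is compatible with rod#4 < rod#9 < rod#10 < rod#8 < rod#11 < rod#7 < rod#13 < rod#14 < rod#6; the set is consistent.

consistent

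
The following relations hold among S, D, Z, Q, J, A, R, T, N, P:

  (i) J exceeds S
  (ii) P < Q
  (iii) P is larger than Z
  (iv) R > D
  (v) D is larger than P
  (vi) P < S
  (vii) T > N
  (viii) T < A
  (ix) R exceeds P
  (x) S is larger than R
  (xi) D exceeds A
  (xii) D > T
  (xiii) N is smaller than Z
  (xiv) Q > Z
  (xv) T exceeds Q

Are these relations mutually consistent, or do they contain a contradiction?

Every relation is compatible with N < Z < P < Q < T < A < D < R < S < J; the set is consistent.

consistent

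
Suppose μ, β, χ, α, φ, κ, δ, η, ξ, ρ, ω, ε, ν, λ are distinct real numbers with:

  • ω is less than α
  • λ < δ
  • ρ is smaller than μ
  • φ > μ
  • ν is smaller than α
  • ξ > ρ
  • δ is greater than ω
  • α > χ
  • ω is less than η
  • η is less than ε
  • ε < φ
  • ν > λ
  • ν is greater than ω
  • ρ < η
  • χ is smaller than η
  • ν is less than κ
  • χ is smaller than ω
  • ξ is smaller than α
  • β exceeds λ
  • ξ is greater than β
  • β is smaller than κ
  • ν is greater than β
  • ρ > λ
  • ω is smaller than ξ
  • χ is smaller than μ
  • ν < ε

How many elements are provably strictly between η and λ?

The relations place λ below η. An element lies strictly between them when it is forced above λ and also forced below η.
Above λ: {β, ρ, μ, ν, ξ, κ, ε, δ, α, φ}. Below η: {χ, ρ, ω}.
Intersection: {ρ} — 1.

1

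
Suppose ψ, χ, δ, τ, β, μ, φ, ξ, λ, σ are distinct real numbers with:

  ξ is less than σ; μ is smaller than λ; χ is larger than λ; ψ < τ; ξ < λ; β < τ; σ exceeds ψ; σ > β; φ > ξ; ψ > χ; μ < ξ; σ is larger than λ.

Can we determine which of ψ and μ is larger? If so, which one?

ψ

μ < ξ and ξ < λ give μ < λ.
Then λ < χ extends the chain to χ.
Then χ < ψ extends the chain to ψ.
So ψ is larger.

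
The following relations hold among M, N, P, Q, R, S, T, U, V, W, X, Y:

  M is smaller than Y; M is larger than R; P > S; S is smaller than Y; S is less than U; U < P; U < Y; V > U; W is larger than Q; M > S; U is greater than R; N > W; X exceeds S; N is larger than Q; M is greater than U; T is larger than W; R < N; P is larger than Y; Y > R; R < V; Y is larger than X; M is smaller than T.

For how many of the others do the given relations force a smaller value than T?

Directly below T: M, W.
One step further: R, S, U, Q (6 so far).
Nothing else is reachable below T; 6 in all.

6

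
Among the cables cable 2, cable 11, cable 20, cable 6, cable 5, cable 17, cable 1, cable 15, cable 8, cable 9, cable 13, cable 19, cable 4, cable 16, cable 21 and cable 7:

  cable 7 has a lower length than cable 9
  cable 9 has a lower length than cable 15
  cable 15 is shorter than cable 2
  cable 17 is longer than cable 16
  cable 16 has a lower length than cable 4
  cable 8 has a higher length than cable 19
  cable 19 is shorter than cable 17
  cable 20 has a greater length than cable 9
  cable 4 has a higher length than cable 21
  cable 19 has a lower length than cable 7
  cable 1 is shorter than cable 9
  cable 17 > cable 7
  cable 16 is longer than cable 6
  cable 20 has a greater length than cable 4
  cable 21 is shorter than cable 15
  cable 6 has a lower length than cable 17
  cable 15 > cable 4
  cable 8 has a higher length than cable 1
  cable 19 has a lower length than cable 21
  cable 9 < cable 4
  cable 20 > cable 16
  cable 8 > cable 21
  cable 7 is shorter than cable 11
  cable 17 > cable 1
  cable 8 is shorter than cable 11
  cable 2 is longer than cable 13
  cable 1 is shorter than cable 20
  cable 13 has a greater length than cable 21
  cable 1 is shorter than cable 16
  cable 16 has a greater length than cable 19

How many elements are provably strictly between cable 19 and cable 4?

4

The relations place cable 19 below cable 4. An element lies strictly between them when it is forced above cable 19 and also forced below cable 4.
Above cable 19: {cable 21, cable 7, cable 13, cable 8, cable 9, cable 16, cable 17, cable 15, cable 11, cable 2, cable 20}. Below cable 4: {cable 6, cable 21, cable 7, cable 1, cable 9, cable 16}.
Intersection: {cable 21, cable 7, cable 9, cable 16} — 4.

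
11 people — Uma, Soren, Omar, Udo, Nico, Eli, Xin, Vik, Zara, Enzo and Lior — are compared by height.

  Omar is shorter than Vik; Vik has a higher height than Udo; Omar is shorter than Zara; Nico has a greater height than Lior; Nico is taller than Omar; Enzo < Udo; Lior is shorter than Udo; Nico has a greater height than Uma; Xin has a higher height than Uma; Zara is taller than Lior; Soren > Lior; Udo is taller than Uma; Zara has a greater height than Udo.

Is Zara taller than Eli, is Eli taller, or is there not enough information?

Following every chain through Eli: nothing is chained to Eli.
Zara is not reached, and no chain runs the other way from Zara to Eli.
So the given relations leave the order of Eli and Zara undetermined.

undetermined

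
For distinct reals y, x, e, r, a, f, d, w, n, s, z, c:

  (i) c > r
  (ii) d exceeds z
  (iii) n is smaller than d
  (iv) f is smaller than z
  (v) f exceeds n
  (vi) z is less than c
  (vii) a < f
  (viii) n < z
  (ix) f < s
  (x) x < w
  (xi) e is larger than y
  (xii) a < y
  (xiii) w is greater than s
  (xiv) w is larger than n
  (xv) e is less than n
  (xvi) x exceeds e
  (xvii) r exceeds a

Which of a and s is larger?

s

a < y and y < e give a < e.
Then e < n extends the chain to n.
Then n < f extends the chain to f.
With f < s: a < y < e < n < f < s.
So a < s; s is the larger of the two.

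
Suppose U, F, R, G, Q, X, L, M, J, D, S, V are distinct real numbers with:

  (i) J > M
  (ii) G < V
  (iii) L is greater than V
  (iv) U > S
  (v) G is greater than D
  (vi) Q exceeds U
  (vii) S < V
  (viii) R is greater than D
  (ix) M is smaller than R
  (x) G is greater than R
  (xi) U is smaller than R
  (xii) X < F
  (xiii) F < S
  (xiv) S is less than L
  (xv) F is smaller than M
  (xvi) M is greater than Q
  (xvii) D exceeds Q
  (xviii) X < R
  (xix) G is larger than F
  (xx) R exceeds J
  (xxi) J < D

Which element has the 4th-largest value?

Chaining the given pairs: X < F < S < U < Q < M < J < D < R < G < V < L.
Counting 4 from the largest end gives R.

R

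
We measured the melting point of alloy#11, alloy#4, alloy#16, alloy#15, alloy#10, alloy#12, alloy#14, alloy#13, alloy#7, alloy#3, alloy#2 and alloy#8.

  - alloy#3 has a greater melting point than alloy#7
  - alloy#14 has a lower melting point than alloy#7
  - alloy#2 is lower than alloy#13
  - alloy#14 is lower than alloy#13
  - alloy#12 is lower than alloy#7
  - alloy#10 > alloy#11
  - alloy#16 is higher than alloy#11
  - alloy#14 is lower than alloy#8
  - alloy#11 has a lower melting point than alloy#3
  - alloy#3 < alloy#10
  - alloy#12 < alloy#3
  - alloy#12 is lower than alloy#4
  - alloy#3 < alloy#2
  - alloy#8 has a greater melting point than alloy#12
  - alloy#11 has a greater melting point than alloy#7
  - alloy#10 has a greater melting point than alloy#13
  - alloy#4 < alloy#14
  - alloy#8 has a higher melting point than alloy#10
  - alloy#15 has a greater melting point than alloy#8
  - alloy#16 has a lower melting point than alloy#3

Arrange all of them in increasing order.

alloy#12 < alloy#4 < alloy#14 < alloy#7 < alloy#11 < alloy#16 < alloy#3 < alloy#2 < alloy#13 < alloy#10 < alloy#8 < alloy#15

Nothing is placed below alloy#12, so it is least; from there alloy#12 < alloy#4; alloy#4 < alloy#14; alloy#14 < alloy#7; alloy#7 < alloy#11; alloy#11 < alloy#16; alloy#16 < alloy#3; alloy#3 < alloy#2; alloy#2 < alloy#13; alloy#13 < alloy#10; alloy#10 < alloy#8; alloy#8 < alloy#15, each given directly.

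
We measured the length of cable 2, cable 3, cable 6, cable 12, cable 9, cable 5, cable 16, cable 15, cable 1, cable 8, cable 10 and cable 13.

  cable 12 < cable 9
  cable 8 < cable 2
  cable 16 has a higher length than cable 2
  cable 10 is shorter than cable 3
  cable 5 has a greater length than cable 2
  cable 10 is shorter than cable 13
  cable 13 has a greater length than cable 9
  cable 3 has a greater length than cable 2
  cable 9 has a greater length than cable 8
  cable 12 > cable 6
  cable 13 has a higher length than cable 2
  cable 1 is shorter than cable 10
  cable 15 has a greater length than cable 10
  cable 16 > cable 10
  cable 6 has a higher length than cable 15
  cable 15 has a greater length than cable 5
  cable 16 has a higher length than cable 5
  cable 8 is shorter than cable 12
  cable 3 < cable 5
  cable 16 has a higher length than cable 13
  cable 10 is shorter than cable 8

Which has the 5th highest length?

cable 6

Piecing the relations together gives one ordering: cable 1 < cable 10 < cable 8 < cable 2 < cable 3 < cable 5 < cable 15 < cable 6 < cable 12 < cable 9 < cable 13 < cable 16.
Counting 5 from the largest end gives cable 6.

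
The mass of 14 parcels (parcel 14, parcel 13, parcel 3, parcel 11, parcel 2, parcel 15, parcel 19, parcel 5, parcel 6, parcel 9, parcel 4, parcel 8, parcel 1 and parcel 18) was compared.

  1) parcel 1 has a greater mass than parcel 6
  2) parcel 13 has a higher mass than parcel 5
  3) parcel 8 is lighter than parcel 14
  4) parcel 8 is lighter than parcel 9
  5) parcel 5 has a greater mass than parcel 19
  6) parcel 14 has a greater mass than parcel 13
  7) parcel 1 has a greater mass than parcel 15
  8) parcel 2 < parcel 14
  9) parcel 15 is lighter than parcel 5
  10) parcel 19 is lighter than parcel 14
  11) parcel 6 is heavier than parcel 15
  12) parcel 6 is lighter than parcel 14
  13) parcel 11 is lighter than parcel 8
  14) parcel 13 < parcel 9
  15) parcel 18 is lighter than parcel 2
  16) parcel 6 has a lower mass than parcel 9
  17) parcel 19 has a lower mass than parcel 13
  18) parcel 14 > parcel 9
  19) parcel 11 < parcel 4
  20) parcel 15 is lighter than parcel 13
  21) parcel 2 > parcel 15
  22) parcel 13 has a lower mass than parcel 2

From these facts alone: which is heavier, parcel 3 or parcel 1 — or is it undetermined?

undetermined

Following every chain through parcel 3: nothing is chained to parcel 3.
parcel 1 is not reached, and no chain runs the other way from parcel 1 to parcel 3.
So the given relations leave the order of parcel 3 and parcel 1 undetermined.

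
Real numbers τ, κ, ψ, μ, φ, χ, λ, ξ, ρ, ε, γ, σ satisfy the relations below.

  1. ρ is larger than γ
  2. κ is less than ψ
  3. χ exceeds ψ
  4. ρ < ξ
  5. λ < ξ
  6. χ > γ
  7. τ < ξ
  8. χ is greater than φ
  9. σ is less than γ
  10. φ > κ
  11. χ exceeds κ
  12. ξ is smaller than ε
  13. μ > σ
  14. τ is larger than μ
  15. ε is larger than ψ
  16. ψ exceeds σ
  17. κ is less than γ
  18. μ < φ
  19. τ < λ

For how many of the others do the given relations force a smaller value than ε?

9

The elements the relations force below ε are σ, μ, κ, τ, λ, ψ, γ, ρ, ξ — no chain reaches any other.
That is 9.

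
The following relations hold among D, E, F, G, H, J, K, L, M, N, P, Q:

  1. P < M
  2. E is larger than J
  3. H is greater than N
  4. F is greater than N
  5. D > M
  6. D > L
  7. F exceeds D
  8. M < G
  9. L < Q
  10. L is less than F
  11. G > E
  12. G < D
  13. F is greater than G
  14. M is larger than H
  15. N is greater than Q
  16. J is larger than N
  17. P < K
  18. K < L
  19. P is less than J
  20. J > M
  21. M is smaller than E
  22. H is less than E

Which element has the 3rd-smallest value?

Chaining the given pairs: P < K < L < Q < N < H < M < J < E < G < D < F.
Counting 3 from the smallest end gives L.

L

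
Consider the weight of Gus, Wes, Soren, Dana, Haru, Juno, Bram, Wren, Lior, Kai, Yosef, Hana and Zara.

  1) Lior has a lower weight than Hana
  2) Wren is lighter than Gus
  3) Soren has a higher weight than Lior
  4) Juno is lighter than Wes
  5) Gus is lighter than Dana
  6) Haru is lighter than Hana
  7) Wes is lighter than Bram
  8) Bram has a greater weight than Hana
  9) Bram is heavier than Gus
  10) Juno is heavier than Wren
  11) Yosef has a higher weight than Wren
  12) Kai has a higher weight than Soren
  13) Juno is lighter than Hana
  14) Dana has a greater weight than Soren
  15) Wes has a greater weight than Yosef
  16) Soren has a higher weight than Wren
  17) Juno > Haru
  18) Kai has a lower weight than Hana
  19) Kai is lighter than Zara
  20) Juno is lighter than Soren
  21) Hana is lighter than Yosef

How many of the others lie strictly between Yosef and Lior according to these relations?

Chaining upward from Lior reaches: Soren, Kai, Dana, Hana, Wes, Zara, Bram.
Chaining downward from Yosef reaches: Wren, Haru, Juno, Soren, Kai, Hana.
Strictly between Lior and Yosef are those in both lists: Soren, Kai, Hana — 3 elements.

3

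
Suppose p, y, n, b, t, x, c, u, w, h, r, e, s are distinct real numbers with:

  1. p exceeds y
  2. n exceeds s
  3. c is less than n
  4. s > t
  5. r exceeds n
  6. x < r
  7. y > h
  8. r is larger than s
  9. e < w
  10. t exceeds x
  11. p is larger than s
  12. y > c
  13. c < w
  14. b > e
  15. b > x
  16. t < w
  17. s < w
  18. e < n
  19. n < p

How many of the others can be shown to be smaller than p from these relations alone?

The elements the relations force below p are x, t, h, c, e, s, y, n — no chain reaches any other.
That is 8.

8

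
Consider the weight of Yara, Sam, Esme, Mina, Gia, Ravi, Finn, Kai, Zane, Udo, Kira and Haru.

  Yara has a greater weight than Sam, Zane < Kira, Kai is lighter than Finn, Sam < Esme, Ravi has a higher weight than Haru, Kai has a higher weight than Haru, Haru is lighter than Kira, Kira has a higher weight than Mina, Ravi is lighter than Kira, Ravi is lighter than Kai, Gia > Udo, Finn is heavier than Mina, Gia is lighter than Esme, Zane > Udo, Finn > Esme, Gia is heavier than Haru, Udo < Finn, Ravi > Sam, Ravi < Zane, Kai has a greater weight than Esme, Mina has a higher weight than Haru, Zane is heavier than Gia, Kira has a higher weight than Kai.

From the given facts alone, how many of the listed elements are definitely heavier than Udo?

6

From Udo the given relations immediately reach Gia, Zane, Finn.
From those, Esme, Kira — 5 in total.
From those, Kai — 6 in total.
No other element is forced above Udo by the given relations, so the count is 6.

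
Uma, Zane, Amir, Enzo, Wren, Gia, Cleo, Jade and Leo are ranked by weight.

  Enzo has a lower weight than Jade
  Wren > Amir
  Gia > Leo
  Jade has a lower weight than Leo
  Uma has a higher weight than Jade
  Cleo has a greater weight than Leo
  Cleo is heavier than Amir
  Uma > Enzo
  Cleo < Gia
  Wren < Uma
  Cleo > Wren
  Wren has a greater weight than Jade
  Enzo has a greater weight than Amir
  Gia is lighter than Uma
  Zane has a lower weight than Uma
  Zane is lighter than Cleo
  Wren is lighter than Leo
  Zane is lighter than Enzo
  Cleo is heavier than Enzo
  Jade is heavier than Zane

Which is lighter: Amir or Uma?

Amir

The relevant relations are Amir < Enzo; Enzo < Jade; Jade < Wren; Wren < Leo; Leo < Cleo; Cleo < Gia; Gia < Uma.
Together: Amir < Enzo < Jade < Wren < Leo < Cleo < Gia < Uma.
So Amir < Uma; Amir is the lighter of the two.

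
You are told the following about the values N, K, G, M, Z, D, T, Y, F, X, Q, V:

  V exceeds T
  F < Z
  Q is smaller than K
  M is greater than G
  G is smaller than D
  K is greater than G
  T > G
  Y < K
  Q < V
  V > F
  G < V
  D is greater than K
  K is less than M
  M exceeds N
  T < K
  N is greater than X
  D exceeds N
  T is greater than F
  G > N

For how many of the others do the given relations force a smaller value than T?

From T the given relations immediately reach G, F.
From those, N — 3 in total.
From those, X — 4 in total.
Nothing else is reachable below T; 4 in all.

4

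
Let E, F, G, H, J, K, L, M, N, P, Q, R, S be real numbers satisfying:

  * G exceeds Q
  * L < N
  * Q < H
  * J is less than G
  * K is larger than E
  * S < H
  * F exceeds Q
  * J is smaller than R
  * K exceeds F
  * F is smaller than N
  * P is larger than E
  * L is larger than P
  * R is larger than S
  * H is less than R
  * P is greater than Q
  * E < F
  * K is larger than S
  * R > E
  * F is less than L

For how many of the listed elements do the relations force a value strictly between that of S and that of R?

The relations place S below R. An element lies strictly between them when it is forced above S and also forced below R.
Above S: {H, K}. Below R: {Q, J, E, H}.
Intersection: {H} — 1.

1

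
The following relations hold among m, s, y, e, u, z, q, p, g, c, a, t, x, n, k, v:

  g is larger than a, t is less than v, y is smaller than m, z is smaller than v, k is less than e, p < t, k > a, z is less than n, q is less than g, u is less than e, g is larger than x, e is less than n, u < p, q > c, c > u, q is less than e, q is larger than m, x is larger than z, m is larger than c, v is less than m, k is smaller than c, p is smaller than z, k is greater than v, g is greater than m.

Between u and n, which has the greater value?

n

Link the given pairs in sequence: u < p; p < t; t < v; v < k; k < c; c < m; m < q; q < e; e < n.
Together: u < p < t < v < k < c < m < q < e < n.
So u < n; n is the larger of the two.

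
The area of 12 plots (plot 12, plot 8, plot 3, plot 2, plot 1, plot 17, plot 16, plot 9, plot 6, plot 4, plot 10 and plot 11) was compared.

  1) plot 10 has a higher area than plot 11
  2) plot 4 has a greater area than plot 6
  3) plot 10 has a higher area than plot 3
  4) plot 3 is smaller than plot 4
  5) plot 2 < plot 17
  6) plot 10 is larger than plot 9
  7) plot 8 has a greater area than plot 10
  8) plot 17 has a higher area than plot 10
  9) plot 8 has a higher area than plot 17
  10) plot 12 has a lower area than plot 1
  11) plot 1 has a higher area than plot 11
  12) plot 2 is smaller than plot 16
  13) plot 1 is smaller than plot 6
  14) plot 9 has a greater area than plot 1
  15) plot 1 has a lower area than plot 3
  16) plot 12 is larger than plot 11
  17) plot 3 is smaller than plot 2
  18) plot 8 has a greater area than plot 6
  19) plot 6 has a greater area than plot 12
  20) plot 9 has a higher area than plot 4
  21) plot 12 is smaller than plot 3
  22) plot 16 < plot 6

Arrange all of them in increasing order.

plot 11 < plot 12 < plot 1 < plot 3 < plot 2 < plot 16 < plot 6 < plot 4 < plot 9 < plot 10 < plot 17 < plot 8

Nothing is placed below plot 11, so it is least; from there plot 11 < plot 12; plot 12 < plot 1; plot 1 < plot 3; plot 3 < plot 2; plot 2 < plot 16; plot 16 < plot 6; plot 6 < plot 4; plot 4 < plot 9; plot 9 < plot 10; plot 10 < plot 17; plot 17 < plot 8, each given directly.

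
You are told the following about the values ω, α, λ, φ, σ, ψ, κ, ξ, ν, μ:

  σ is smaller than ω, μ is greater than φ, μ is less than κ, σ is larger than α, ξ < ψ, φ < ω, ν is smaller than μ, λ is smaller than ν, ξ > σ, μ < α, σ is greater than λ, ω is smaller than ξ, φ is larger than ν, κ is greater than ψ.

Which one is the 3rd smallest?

φ

Chaining the given pairs: λ < ν < φ < μ < α < σ < ω < ξ < ψ < κ.
The 3rd smallest is φ.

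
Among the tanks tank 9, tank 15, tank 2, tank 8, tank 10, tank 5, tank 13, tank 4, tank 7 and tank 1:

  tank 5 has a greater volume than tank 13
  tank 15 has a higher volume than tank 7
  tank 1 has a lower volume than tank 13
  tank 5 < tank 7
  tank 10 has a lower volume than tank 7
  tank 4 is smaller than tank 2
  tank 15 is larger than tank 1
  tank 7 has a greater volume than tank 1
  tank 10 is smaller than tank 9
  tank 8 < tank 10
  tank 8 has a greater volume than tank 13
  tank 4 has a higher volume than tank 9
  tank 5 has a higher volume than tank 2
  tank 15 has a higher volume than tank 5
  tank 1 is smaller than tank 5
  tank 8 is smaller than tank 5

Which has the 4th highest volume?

tank 2

Chaining the given pairs: tank 1 < tank 13 < tank 8 < tank 10 < tank 9 < tank 4 < tank 2 < tank 5 < tank 7 < tank 15.
The 4th largest is tank 2.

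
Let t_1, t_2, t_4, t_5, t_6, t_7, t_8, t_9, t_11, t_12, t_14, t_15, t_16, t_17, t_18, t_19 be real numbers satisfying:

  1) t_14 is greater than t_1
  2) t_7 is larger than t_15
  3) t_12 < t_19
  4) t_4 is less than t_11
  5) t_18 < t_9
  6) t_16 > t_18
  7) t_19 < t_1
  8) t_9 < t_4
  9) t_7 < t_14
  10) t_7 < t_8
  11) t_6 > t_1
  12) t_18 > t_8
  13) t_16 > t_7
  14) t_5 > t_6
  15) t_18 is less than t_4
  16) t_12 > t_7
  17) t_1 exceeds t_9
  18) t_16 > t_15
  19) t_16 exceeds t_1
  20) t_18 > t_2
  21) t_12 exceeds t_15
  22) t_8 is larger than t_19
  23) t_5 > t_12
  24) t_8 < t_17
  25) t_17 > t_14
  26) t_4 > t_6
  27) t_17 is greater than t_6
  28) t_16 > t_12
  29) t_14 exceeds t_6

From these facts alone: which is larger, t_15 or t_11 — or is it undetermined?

t_11

Link the given pairs in sequence: t_15 < t_7; t_7 < t_12; t_12 < t_19; t_19 < t_8; t_8 < t_18; t_18 < t_9; t_9 < t_1; t_1 < t_6; t_6 < t_4; t_4 < t_11.
Together: t_15 < t_7 < t_12 < t_19 < t_8 < t_18 < t_9 < t_1 < t_6 < t_4 < t_11.
So t_11 is larger.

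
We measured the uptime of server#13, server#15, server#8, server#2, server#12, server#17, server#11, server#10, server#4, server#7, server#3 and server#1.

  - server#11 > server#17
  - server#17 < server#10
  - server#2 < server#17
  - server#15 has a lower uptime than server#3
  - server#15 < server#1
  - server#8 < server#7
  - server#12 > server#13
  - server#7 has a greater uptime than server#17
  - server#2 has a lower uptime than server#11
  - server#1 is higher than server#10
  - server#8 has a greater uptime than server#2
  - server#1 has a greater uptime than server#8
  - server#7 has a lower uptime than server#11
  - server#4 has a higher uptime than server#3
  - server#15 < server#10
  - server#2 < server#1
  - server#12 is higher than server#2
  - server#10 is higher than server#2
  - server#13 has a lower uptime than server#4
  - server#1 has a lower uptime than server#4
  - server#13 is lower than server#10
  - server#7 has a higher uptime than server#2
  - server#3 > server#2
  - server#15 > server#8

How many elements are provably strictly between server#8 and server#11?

Chaining upward from server#8 reaches: server#15, server#3, server#10, server#1, server#7, server#4.
Chaining downward from server#11 reaches: server#2, server#17, server#7.
Strictly between server#8 and server#11 are those in both lists: server#7 — 1 element.

1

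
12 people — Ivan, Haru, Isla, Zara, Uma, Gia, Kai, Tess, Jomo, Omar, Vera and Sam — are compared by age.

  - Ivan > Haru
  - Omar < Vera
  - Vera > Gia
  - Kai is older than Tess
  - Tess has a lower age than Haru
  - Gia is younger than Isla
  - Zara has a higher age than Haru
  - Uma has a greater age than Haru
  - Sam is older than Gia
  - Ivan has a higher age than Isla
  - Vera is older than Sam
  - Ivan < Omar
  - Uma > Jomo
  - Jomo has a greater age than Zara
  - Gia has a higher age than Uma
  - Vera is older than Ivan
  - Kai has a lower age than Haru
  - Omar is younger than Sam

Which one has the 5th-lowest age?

Jomo

Piecing the relations together gives one ordering: Tess < Kai < Haru < Zara < Jomo < Uma < Gia < Isla < Ivan < Omar < Sam < Vera.
The 5th smallest is Jomo.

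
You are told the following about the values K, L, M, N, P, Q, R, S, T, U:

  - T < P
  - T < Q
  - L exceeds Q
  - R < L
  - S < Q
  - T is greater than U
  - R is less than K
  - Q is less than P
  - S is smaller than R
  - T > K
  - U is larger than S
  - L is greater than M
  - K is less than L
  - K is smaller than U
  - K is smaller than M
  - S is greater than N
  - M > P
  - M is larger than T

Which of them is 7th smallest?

Chaining the given pairs: N < S < R < K < U < T < Q < P < M < L.
The 7th smallest is Q.

Q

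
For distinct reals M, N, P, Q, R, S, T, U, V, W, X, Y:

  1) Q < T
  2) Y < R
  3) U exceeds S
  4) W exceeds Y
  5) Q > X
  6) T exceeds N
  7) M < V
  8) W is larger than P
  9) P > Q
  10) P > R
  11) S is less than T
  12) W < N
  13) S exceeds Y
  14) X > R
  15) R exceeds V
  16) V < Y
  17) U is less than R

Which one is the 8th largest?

U

Piecing the relations together gives one ordering: M < V < Y < S < U < R < X < Q < P < W < N < T.
Counting 8 from the largest end gives U.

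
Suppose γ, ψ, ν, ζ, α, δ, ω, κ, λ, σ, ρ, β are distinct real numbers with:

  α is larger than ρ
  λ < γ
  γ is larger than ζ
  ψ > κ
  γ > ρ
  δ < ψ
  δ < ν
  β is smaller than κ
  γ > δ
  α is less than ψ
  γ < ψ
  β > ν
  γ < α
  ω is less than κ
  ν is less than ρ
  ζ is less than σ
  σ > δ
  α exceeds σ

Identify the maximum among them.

ψ

Chaining downward from ψ: directly below it, δ, κ, γ, α; then ζ, σ, β, λ, ω, ρ; then ν.
That covers every other element, and nothing is given above ψ, so ψ is the maximum.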